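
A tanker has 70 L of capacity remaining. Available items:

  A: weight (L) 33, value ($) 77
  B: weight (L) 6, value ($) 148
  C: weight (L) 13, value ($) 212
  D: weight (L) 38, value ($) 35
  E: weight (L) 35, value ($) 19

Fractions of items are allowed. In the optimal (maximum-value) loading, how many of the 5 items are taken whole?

3

Ratios (sorted): B 24.67, C 16.31, A 2.33, D 0.92, E 0.54
take B (6 @ 148); take C (13 @ 212); take A (33 @ 77); take 18/38 of D → 16.58. Capacity used 70/70.
3 item(s) taken whole; one partial (take 18/38 of D).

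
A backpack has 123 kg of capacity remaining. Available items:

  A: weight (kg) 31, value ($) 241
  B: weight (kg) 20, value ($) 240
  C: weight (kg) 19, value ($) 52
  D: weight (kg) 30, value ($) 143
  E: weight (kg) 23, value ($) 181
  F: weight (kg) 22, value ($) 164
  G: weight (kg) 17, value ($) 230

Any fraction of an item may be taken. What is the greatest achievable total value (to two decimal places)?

Greedy by value/weight ratio, highest first.
Ratios (sorted): G 13.53, B 12.00, E 7.87, A 7.77, F 7.45, D 4.77, C 2.74
take G (17 @ 230); take B (20 @ 240); take E (23 @ 181); take A (31 @ 241); take F (22 @ 164); take 10/30 of D → 47.67. Capacity used 123/123.
Total value = 1103.67

1103.67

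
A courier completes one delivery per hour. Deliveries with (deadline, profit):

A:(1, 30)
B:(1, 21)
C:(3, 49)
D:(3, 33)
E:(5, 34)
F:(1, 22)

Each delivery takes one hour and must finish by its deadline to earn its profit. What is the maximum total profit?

146

Profit order: C=49 E=34 D=33 A=30 F=22 B=21
Assign: C→slot 3, E→slot 5, D→slot 2, A→slot 1, F skipped, B skipped.
Slots: [1:A] [2:D] [3:C] [5:E]
Profit = 30 + 33 + 49 + 34 = 146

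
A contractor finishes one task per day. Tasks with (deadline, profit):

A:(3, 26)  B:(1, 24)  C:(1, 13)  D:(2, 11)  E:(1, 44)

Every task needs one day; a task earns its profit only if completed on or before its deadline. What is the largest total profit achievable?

Take jobs in profit order; each goes to the latest open slot no later than its deadline.
By profit: E(d1,44), A(d3,26), B(d1,24), C(d1,13), D(d2,11)
E→slot 1; A→slot 3; B skipped; C skipped; D→slot 2.
Profit = 44 + 11 + 26 = 81

81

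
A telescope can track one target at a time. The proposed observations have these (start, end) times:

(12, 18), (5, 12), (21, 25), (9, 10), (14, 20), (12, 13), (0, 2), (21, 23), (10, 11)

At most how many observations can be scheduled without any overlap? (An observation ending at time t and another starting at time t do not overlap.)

6

Sorted by end: (0,2)  (9,10)  (10,11)  (5,12)  (12,13)  (12,18)  (14,20)  (21,23)  (21,25)
take (0,2); take (9,10); take (10,11); skip (5,12); take (12,13); take (14,20); take (21,23); skip (21,25).
Selected 6 observations.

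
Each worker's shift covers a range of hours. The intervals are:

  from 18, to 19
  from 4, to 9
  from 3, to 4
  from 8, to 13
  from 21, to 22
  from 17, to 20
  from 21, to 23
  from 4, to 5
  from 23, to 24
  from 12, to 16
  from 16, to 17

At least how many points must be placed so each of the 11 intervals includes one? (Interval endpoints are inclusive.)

6

Sorted: [3,4] [4,5] [4,9] [8,13] [12,16] [16,17] [18,19] [17,20] [21,22] [21,23] [23,24]
{[3,4],[4,5],[4,9]} hit by 4; {[8,13],[12,16]} hit by 13; {[16,17]} hit by 17; {[18,19],[17,20]} hit by 19; {[21,22],[21,23]} hit by 22; {[23,24]} hit by 24.
Points: 4, 13, 17, 19, 22, 24 (6 total).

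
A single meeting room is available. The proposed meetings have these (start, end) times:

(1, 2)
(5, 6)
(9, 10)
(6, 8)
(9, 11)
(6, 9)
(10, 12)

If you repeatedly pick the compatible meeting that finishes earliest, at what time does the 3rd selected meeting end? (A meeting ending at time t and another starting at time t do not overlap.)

8

Sort by end time and greedily take each interval whose start is ≥ the last chosen end.
Sorted by end: (1,2)  (5,6)  (6,8)  (6,9)  (9,10)  (9,11)  (10,12)
take (1,2); take (5,6); take (6,8); skip (6,9); take (9,10); skip (9,11); take (10,12).
Selected: (1,2) (5,6) (6,8) (9,10) (10,12)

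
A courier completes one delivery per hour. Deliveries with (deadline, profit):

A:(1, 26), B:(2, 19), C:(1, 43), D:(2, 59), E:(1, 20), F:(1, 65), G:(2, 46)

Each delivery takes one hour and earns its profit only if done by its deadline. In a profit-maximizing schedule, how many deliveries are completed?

Sort by profit descending; place each in the latest free slot ≤ its deadline.
Profit order: F=65 D=59 G=46 C=43 A=26 E=20 B=19
Assign: F→slot 1, D→slot 2, G skipped, C skipped, A skipped, E skipped, B skipped.
Slots: [1:F] [2:D]
2 of 7 scheduled.

2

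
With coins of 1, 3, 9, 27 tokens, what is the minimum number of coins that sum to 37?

Greedy: take as many of the largest coin as possible, then repeat with the remainder.
37 − 1×27→10 − 1×9→1 − 1×1→0
Total coins = 1 + 1 + 1 = 3

3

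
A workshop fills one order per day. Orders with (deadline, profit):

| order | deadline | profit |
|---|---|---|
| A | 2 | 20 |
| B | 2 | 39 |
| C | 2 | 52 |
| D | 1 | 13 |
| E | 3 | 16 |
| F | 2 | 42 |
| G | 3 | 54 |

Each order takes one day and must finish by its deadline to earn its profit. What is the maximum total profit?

148

By profit: G(d3,54), C(d2,52), F(d2,42), B(d2,39), A(d2,20), E(d3,16), D(d1,13)
G→slot 3; C→slot 2; F→slot 1; B skipped; A skipped; E skipped; D skipped.
Profit = 42 + 52 + 54 = 148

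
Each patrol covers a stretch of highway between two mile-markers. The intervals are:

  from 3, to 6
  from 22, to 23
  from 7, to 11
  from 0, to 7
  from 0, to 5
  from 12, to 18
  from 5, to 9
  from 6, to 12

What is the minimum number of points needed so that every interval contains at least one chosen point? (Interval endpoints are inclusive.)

4

By right end: [0,5]  [3,6]  [0,7]  [5,9]  [7,11]  [6,12]  [12,18]  [22,23]
[0,5] uncovered → point at 5; [7,11] uncovered → point at 11; [12,18] uncovered → point at 18; [22,23] uncovered → point at 23.
Points: 5, 11, 18, 23 (4 total).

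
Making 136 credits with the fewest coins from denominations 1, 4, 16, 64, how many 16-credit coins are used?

0

Use the largest denomination that fits, subtract, and repeat.
136 − 2×64→8 − 2×4→0
Count of 16: 0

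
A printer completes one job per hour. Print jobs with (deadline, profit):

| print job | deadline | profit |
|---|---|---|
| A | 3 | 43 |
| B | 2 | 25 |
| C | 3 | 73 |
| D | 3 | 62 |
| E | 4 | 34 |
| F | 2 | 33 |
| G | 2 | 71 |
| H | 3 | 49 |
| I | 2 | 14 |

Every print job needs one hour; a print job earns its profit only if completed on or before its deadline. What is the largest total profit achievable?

240

Sort by profit descending; place each in the latest free slot ≤ its deadline.
By profit: C(d3,73), G(d2,71), D(d3,62), H(d3,49), A(d3,43), E(d4,34), F(d2,33), B(d2,25), I(d2,14)
C→slot 3; G→slot 2; D→slot 1; H skipped; A skipped; E→slot 4; F skipped; B skipped; I skipped.
Profit = 62 + 71 + 73 + 34 = 240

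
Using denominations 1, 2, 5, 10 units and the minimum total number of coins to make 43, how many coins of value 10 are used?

Greedy: take as many of the largest coin as possible, then repeat with the remainder.
43 − 4×10→3 − 1×2→1 − 1×1→0
Count of 10: 4

4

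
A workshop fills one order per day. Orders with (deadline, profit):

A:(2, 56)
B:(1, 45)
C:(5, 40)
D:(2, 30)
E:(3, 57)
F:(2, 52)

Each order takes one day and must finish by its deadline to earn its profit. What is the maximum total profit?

205

Take jobs in profit order; each goes to the latest open slot no later than its deadline.
By profit: E(d3,57), A(d2,56), F(d2,52), B(d1,45), C(d5,40), D(d2,30)
E→slot 3; A→slot 2; F→slot 1; B skipped; C→slot 5; D skipped.
Profit = 52 + 56 + 57 + 40 = 205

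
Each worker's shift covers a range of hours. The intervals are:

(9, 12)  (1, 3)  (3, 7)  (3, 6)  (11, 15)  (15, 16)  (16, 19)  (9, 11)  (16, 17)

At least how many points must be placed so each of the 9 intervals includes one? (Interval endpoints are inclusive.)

3

Sort by right endpoint; whenever an interval is uncovered, place a point at its right end.
Sorted: [1,3] [3,6] [3,7] [9,11] [9,12] [11,15] [15,16] [16,17] [16,19]
{[1,3],[3,6],[3,7]} hit by 3; {[9,11],[9,12],[11,15]} hit by 11; {[15,16],[16,17],[16,19]} hit by 16.
Points: 3, 11, 16 (3 total).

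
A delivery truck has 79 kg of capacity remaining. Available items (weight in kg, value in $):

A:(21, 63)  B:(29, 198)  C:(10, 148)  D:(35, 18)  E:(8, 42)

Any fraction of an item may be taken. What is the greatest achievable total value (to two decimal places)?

456.66

Greedy by value/weight ratio, highest first.
Order: C (148/10=14.80) > B (198/29=6.83) > E (42/8=5.25) > A (63/21=3.00) > D (18/35=0.51)
Fill: take C (10 @ 148) → take B (29 @ 198) → take E (8 @ 42) → take A (21 @ 63) → take 11/35 of D → 5.66; 79/79 used.
Total value = 456.66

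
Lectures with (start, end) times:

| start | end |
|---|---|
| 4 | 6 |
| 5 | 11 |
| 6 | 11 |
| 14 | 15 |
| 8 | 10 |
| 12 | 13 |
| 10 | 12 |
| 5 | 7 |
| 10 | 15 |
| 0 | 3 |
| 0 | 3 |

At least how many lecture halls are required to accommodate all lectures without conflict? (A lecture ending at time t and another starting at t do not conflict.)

starts: [0, 0, 4, 5, 5, 6, 8, 10, 10, 12, 14]
ends:   [3, 3, 6, 7, 10, 11, 11, 12, 13, 15, 15]
s0→1 s0→2 e3→1 e3→0 s4→1 s5→2 s5→3 e6→2 s6→3 e7→2 s8→3 e10→2 s10→3 s10→4  — peak 4.

4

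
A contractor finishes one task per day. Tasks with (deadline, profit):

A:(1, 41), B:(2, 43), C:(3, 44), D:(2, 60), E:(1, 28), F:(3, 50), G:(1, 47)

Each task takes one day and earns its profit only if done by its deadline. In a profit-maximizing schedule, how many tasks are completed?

3

Profit order: D=60 F=50 G=47 C=44 B=43 A=41 E=28
Assign: D→slot 2, F→slot 3, G→slot 1, C skipped, B skipped, A skipped, E skipped.
Slots: [1:G] [2:D] [3:F]
3 of 7 scheduled.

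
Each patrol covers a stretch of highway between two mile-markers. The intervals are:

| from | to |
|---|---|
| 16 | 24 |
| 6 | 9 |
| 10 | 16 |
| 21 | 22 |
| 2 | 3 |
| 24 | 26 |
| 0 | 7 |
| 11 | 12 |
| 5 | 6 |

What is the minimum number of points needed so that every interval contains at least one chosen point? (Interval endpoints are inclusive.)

5

Process intervals by earliest right end; each time one isn't hit yet, stab at its right endpoint.
By right end: [2,3]  [5,6]  [0,7]  [6,9]  [11,12]  [10,16]  [21,22]  [16,24]  [24,26]
[2,3] uncovered → point at 3; [5,6] uncovered → point at 6; [11,12] uncovered → point at 12; [21,22] uncovered → point at 22; [24,26] uncovered → point at 26.
Points: 3, 6, 12, 22, 26 (5 total).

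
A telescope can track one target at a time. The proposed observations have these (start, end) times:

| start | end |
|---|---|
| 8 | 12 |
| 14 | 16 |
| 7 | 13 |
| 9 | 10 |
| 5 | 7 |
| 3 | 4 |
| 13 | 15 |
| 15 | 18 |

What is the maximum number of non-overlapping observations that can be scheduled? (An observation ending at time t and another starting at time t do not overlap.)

5

Order by finish time; keep every interval that doesn't clash with the previous kept one.
By end time: (3,4), (5,7), (9,10), (8,12), (7,13), (13,15), (14,16), (15,18).
Pick (3,4); next start ≥ 4 → (5,7); next start ≥ 7 → (9,10); next start ≥ 10 → (13,15); next start ≥ 15 → (15,18).
Selected 5 observations.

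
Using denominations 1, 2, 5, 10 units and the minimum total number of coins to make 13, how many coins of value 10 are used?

1

13 = 1×10 + 1×2 + 1×1
Count of 10: 1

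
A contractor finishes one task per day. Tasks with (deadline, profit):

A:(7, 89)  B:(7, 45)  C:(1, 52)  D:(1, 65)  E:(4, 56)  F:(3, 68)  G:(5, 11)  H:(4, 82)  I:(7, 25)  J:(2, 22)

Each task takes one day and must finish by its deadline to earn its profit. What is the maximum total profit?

430

By profit: A(d7,89), H(d4,82), F(d3,68), D(d1,65), E(d4,56), C(d1,52), B(d7,45), I(d7,25), J(d2,22), G(d5,11)
A→slot 7; H→slot 4; F→slot 3; D→slot 1; E→slot 2; C skipped; B→slot 6; I→slot 5; J skipped; G skipped.
Profit = 65 + 56 + 68 + 82 + 25 + 45 + 89 = 430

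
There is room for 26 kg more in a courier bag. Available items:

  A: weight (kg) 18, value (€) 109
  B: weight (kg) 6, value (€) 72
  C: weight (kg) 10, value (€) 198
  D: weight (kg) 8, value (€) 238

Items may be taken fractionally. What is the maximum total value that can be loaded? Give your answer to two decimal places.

520.11

Ratios (sorted): D 29.75, C 19.80, B 12.00, A 6.06
take D (8 @ 238); take C (10 @ 198); take B (6 @ 72); take 2/18 of A → 12.11. Capacity used 26/26.
Total value = 520.11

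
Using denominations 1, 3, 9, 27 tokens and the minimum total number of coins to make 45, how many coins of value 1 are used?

Use the largest denomination that fits, subtract, and repeat.
45 − 1×27→18 − 2×9→0
Count of 1: 0

0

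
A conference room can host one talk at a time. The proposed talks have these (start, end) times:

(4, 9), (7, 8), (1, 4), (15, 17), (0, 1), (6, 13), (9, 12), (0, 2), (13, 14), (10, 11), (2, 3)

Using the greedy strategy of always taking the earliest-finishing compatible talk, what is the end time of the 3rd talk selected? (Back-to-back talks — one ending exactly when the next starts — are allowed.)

8

Sort by end time and greedily take each interval whose start is ≥ the last chosen end.
Sorted by end: (0,1)  (0,2)  (2,3)  (1,4)  (7,8)  (4,9)  (10,11)  (9,12)  (6,13)  (13,14)  (15,17)
take (0,1); skip (0,2); take (2,3); take (7,8); take (10,11); take (13,14); take (15,17).
Selected: (0,1) (2,3) (7,8) (10,11) (13,14) (15,17)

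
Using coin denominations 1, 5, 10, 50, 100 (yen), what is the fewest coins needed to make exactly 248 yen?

248 = 2×100 + 4×10 + 1×5 + 3×1
Total coins = 2 + 4 + 1 + 3 = 10

10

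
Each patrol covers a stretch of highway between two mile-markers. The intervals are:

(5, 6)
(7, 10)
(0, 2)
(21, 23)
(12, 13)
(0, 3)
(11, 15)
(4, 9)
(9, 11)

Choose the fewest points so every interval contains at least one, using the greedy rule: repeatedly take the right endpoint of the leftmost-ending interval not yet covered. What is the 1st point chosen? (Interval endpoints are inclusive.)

By right end: [0,2]  [0,3]  [5,6]  [4,9]  [7,10]  [9,11]  [12,13]  [11,15]  [21,23]
[0,2] uncovered → point at 2; [5,6] uncovered → point at 6; [7,10] uncovered → point at 10; [12,13] uncovered → point at 13; [21,23] uncovered → point at 23.
Points: 2, 6, 10, 13, 23 (5 total).

2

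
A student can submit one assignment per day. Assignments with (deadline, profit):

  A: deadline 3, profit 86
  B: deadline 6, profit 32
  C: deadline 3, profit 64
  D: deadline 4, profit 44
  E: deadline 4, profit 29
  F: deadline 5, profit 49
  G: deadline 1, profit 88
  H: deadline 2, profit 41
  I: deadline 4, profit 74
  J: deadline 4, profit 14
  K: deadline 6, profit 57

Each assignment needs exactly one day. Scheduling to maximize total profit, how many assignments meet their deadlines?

6

Profit order: G=88 A=86 I=74 C=64 K=57 F=49 D=44 H=41 B=32 E=29 J=14
Assign: G→slot 1, A→slot 3, I→slot 4, C→slot 2, K→slot 6, F→slot 5, D skipped, H skipped, B skipped, E skipped, J skipped.
Slots: [1:G] [2:C] [3:A] [4:I] [5:F] [6:K]
6 of 11 scheduled.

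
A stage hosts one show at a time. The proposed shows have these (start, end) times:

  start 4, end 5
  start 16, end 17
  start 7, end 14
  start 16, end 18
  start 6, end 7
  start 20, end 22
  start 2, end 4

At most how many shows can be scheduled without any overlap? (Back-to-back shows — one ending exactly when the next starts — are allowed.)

6

Order by finish time; keep every interval that doesn't clash with the previous kept one.
By end time: (2,4), (4,5), (6,7), (7,14), (16,17), (16,18), (20,22).
Pick (2,4); next start ≥ 4 → (4,5); next start ≥ 5 → (6,7); next start ≥ 7 → (7,14); next start ≥ 14 → (16,17); next start ≥ 17 → (20,22).
Selected 6 shows.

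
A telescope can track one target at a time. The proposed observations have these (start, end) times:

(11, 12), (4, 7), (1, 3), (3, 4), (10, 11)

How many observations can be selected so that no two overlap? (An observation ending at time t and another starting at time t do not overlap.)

Order by finish time; keep every interval that doesn't clash with the previous kept one.
Sorted by end: (1,3)  (3,4)  (4,7)  (10,11)  (11,12)
take (1,3); take (3,4); take (4,7); take (10,11); take (11,12).
Selected 5 observations.

5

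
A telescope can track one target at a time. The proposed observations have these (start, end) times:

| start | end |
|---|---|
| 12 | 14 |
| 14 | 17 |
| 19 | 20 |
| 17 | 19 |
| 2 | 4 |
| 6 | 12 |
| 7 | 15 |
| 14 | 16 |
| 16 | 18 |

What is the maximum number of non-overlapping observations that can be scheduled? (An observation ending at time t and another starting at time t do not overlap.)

6

Greedy by earliest finish: after sorting by end time, pick each interval compatible with the last pick.
Sorted by end: (2,4)  (6,12)  (12,14)  (7,15)  (14,16)  (14,17)  (16,18)  (17,19)  (19,20)
take (2,4); take (6,12); take (12,14); take (14,16); take (16,18); take (19,20).
Selected 6 observations.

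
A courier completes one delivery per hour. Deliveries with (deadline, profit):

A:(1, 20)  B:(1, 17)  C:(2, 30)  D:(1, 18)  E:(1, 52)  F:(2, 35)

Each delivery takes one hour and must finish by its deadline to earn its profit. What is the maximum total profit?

87

Take jobs in profit order; each goes to the latest open slot no later than its deadline.
Profit order: E=52 F=35 C=30 A=20 D=18 B=17
Assign: E→slot 1, F→slot 2, C skipped, A skipped, D skipped, B skipped.
Slots: [1:E] [2:F]
Profit = 52 + 35 = 87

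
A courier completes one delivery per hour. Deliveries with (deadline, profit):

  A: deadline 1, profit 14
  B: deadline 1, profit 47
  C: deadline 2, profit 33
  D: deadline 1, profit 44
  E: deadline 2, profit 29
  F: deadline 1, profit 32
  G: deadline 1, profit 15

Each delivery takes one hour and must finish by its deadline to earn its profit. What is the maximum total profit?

Profit order: B=47 D=44 C=33 F=32 E=29 G=15 A=14
Assign: B→slot 1, D skipped, C→slot 2, F skipped, E skipped, G skipped, A skipped.
Slots: [1:B] [2:C]
Profit = 47 + 33 = 80

80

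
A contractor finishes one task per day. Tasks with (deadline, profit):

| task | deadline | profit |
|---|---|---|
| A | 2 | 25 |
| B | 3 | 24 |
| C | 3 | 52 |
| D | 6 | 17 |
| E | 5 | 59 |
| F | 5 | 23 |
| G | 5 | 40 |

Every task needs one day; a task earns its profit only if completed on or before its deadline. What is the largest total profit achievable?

Profit order: E=59 C=52 G=40 A=25 B=24 F=23 D=17
Assign: E→slot 5, C→slot 3, G→slot 4, A→slot 2, B→slot 1, F skipped, D→slot 6.
Slots: [1:B] [2:A] [3:C] [4:G] [5:E] [6:D]
Profit = 24 + 25 + 52 + 40 + 59 + 17 = 217

217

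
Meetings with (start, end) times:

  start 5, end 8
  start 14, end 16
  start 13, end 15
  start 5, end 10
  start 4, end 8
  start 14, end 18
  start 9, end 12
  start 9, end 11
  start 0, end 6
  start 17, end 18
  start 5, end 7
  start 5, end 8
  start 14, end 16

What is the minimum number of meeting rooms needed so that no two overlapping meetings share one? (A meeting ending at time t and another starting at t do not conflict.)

6

The answer is the maximum number of intervals overlapping at any instant.
starts: [0, 4, 5, 5, 5, 5, 9, 9, 13, 14, 14, 14, 17]
ends:   [6, 7, 8, 8, 8, 10, 11, 12, 15, 16, 16, 18, 18]
s0→1 s4→2 s5→3 s5→4 s5→5 s5→6  — peak 6.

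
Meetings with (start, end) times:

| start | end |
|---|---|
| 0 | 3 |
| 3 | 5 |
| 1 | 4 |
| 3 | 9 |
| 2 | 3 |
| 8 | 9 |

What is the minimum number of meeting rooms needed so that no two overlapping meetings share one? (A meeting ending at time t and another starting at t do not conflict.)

Count concurrent intervals with a sweep; the peak is the room count.
Events (time:±→running): 0:+→1 1:+→2 2:+→3 … peak 3.

3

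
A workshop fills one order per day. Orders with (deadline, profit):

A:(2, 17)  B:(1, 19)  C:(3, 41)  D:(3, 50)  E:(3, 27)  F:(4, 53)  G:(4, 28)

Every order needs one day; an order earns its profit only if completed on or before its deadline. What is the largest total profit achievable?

172

Take jobs in profit order; each goes to the latest open slot no later than its deadline.
Profit order: F=53 D=50 C=41 G=28 E=27 B=19 A=17
Assign: F→slot 4, D→slot 3, C→slot 2, G→slot 1, E skipped, B skipped, A skipped.
Slots: [1:G] [2:C] [3:D] [4:F]
Profit = 28 + 41 + 50 + 53 = 172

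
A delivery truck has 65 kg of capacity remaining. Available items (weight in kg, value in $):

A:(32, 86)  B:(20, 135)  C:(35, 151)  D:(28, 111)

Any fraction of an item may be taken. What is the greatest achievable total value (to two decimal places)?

325.64

Ratios (sorted): B 6.75, C 4.31, D 3.96, A 2.69
take B (20 @ 135); take C (35 @ 151); take 10/28 of D → 39.64. Capacity used 65/65.
Total value = 325.64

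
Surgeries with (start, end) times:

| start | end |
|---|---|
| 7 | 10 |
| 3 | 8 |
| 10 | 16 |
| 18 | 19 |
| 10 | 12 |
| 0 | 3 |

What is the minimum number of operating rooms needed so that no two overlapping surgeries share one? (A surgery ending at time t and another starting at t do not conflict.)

2

The answer is the maximum number of intervals overlapping at any instant.
Events (time:±→running): 0:+→1 3:-→0 3:+→1 7:+→2 … peak 2.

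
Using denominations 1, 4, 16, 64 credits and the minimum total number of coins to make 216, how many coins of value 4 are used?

2

Use the largest denomination that fits, subtract, and repeat.
216 − 3×64→24 − 1×16→8 − 2×4→0
Count of 4: 2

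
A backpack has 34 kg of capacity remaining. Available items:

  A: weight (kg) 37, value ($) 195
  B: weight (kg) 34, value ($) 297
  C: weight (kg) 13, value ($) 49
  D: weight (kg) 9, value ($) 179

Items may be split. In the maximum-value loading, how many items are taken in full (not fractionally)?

1

Sort by value per unit weight and fill in that order.
Ratios (sorted): D 19.89, B 8.74, A 5.27, C 3.77
take D (9 @ 179); take 25/34 of B → 218.38. Capacity used 34/34.
1 item(s) taken whole; one partial (take 25/34 of B).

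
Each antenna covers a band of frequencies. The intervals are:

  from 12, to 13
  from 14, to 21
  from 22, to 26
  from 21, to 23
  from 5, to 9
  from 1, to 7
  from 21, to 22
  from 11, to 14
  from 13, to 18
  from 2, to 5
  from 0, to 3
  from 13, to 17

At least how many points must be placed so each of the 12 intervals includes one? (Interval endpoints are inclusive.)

By right end: [0,3]  [2,5]  [1,7]  [5,9]  [12,13]  [11,14]  [13,17]  [13,18]  [14,21]  [21,22]  [21,23]  [22,26]
[0,3] uncovered → point at 3; [5,9] uncovered → point at 9; [12,13] uncovered → point at 13; [14,21] uncovered → point at 21; [22,26] uncovered → point at 26.
Points: 3, 9, 13, 21, 26 (5 total).

5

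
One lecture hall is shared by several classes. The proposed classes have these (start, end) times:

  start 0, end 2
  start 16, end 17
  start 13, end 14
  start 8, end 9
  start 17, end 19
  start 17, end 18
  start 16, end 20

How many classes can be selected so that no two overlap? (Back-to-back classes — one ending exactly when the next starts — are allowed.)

Sorted by end: (0,2)  (8,9)  (13,14)  (16,17)  (17,18)  (17,19)  (16,20)
take (0,2); take (8,9); take (13,14); take (16,17); take (17,18); skip (17,19); skip (16,20).
Selected 5 classes.

5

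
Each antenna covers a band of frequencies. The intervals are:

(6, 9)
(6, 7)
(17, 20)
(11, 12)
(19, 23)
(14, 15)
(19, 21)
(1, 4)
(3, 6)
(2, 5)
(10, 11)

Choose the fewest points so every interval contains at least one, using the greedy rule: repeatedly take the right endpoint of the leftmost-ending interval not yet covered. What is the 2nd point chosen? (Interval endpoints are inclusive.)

7

By right end: [1,4]  [2,5]  [3,6]  [6,7]  [6,9]  [10,11]  [11,12]  [14,15]  [17,20]  [19,21]  [19,23]
[1,4] uncovered → point at 4; [6,7] uncovered → point at 7; [10,11] uncovered → point at 11; [14,15] uncovered → point at 15; [17,20] uncovered → point at 20.
Points: 4, 7, 11, 15, 20 (5 total).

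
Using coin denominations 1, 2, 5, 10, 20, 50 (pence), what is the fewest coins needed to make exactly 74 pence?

Use the largest denomination that fits, subtract, and repeat.
74 − 1×50→24 − 1×20→4 − 2×2→0
Total coins = 1 + 1 + 2 = 4

4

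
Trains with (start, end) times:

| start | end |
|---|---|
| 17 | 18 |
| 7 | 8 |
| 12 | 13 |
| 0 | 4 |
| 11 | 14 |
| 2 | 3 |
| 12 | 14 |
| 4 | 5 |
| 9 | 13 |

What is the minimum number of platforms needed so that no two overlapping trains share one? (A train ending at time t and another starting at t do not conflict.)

4

starts: [0, 2, 4, 7, 9, 11, 12, 12, 17]
ends:   [3, 4, 5, 8, 13, 13, 14, 14, 18]
s0→1 s2→2 e3→1 e4→0 s4→1 e5→0 s7→1 e8→0 s9→1 s11→2 s12→3 s12→4  — peak 4.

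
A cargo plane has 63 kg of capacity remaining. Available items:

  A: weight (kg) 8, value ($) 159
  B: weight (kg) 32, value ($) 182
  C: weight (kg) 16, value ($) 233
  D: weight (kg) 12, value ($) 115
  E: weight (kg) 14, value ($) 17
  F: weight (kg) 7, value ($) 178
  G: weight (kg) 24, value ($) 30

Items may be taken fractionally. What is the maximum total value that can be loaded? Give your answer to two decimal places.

798.75

Greedy by value/weight ratio, highest first.
Ratios (sorted): F 25.43, A 19.88, C 14.56, D 9.58, B 5.69, G 1.25, E 1.21
take F (7 @ 178); take A (8 @ 159); take C (16 @ 233); take D (12 @ 115); take 20/32 of B → 113.75. Capacity used 63/63.
Total value = 798.75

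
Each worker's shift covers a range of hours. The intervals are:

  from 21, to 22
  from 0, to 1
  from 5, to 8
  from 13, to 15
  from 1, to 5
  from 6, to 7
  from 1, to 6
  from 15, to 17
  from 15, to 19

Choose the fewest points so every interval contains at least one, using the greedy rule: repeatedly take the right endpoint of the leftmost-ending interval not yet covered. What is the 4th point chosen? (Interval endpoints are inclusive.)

Process intervals by earliest right end; each time one isn't hit yet, stab at its right endpoint.
Sorted: [0,1] [1,5] [1,6] [6,7] [5,8] [13,15] [15,17] [15,19] [21,22]
{[0,1],[1,5],[1,6]} hit by 1; {[6,7],[5,8]} hit by 7; {[13,15],[15,17],[15,19]} hit by 15; {[21,22]} hit by 22.
Points: 1, 7, 15, 22 (4 total).

22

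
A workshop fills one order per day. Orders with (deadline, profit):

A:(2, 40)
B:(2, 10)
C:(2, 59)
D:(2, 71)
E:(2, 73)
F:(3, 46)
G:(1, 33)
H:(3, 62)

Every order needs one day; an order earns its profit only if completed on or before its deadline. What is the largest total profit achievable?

Profit order: E=73 D=71 H=62 C=59 F=46 A=40 G=33 B=10
Assign: E→slot 2, D→slot 1, H→slot 3, C skipped, F skipped, A skipped, G skipped, B skipped.
Slots: [1:D] [2:E] [3:H]
Profit = 71 + 73 + 62 = 206

206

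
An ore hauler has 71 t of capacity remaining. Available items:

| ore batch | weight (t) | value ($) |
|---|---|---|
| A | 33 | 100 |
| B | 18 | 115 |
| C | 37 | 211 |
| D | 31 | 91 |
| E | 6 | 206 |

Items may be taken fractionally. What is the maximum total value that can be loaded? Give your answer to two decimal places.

Order: E (206/6=34.33) > B (115/18=6.39) > C (211/37=5.70) > A (100/33=3.03) > D (91/31=2.94)
Fill: take E (6 @ 206) → take B (18 @ 115) → take C (37 @ 211) → take 10/33 of A → 30.30; 71/71 used.
Total value = 562.30

562.30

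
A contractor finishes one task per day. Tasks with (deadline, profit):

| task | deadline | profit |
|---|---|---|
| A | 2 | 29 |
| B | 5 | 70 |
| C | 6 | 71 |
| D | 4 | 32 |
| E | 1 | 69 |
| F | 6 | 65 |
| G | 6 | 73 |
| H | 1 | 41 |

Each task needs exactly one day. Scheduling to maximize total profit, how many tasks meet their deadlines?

Sort by profit descending; place each in the latest free slot ≤ its deadline.
By profit: G(d6,73), C(d6,71), B(d5,70), E(d1,69), F(d6,65), H(d1,41), D(d4,32), A(d2,29)
G→slot 6; C→slot 5; B→slot 4; E→slot 1; F→slot 3; H skipped; D→slot 2; A skipped.
6 of 8 scheduled.

6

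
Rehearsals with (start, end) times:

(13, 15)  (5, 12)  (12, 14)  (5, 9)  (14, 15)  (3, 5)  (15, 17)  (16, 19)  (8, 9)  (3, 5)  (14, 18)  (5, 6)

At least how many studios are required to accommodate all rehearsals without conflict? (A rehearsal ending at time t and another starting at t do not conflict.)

The answer is the maximum number of intervals overlapping at any instant.
Events (time:±→running): 3:+→1 3:+→2 5:-→1 5:-→0 5:+→1 5:+→2 5:+→3 … peak 3.

3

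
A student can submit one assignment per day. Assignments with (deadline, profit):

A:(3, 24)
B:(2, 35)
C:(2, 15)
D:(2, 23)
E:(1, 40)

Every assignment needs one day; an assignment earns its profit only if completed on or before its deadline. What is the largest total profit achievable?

99

Take jobs in profit order; each goes to the latest open slot no later than its deadline.
Profit order: E=40 B=35 A=24 D=23 C=15
Assign: E→slot 1, B→slot 2, A→slot 3, D skipped, C skipped.
Slots: [1:E] [2:B] [3:A]
Profit = 40 + 35 + 24 = 99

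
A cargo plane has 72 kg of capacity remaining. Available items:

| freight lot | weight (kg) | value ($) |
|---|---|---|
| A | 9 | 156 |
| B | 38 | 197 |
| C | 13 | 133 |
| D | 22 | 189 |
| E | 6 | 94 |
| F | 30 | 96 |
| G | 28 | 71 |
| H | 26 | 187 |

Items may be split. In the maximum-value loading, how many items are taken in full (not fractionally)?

4

Ratios (sorted): A 17.33, E 15.67, C 10.23, D 8.59, H 7.19, B 5.18, F 3.20, G 2.54
take A (9 @ 156); take E (6 @ 94); take C (13 @ 133); take D (22 @ 189); take 22/26 of H → 158.23. Capacity used 72/72.
4 item(s) taken whole; one partial (take 22/26 of H).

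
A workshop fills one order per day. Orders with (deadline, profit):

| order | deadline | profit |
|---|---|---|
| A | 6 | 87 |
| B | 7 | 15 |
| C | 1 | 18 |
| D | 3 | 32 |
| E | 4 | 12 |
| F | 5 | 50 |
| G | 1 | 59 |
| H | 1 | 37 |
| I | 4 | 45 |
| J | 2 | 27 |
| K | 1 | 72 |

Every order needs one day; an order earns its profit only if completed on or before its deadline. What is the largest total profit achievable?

328

Take jobs in profit order; each goes to the latest open slot no later than its deadline.
By profit: A(d6,87), K(d1,72), G(d1,59), F(d5,50), I(d4,45), H(d1,37), D(d3,32), J(d2,27), C(d1,18), B(d7,15), E(d4,12)
A→slot 6; K→slot 1; G skipped; F→slot 5; I→slot 4; H skipped; D→slot 3; J→slot 2; C skipped; B→slot 7; E skipped.
Profit = 72 + 27 + 32 + 45 + 50 + 87 + 15 = 328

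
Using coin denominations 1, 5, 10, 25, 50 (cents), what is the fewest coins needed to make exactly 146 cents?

6

146 − 2×50→46 − 1×25→21 − 2×10→1 − 1×1→0
Total coins = 2 + 1 + 2 + 1 = 6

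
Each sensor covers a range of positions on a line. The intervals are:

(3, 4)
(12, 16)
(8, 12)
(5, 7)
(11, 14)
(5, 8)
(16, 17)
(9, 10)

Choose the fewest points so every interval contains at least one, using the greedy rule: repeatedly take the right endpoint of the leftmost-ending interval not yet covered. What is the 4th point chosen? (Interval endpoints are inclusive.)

Sort by right endpoint; whenever an interval is uncovered, place a point at its right end.
Sorted: [3,4] [5,7] [5,8] [9,10] [8,12] [11,14] [12,16] [16,17]
{[3,4]} hit by 4; {[5,7],[5,8]} hit by 7; {[9,10],[8,12]} hit by 10; {[11,14],[12,16]} hit by 14; {[16,17]} hit by 17.
Points: 4, 7, 10, 14, 17 (5 total).

14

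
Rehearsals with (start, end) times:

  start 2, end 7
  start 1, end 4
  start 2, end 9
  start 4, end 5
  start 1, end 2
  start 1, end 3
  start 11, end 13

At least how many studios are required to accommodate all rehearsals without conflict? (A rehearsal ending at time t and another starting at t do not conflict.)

4

Count concurrent intervals with a sweep; the peak is the room count.
starts: [1, 1, 1, 2, 2, 4, 11]
ends:   [2, 3, 4, 5, 7, 9, 13]
s1→1 s1→2 s1→3 e2→2 s2→3 s2→4  — peak 4.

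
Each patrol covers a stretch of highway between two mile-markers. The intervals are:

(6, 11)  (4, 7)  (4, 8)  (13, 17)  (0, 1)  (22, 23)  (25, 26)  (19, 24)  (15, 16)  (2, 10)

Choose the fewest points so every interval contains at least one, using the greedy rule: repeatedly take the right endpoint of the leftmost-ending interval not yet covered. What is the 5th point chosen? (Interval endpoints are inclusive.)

26

Process intervals by earliest right end; each time one isn't hit yet, stab at its right endpoint.
By right end: [0,1]  [4,7]  [4,8]  [2,10]  [6,11]  [15,16]  [13,17]  [22,23]  [19,24]  [25,26]
[0,1] uncovered → point at 1; [4,7] uncovered → point at 7; [15,16] uncovered → point at 16; [22,23] uncovered → point at 23; [25,26] uncovered → point at 26.
Points: 1, 7, 16, 23, 26 (5 total).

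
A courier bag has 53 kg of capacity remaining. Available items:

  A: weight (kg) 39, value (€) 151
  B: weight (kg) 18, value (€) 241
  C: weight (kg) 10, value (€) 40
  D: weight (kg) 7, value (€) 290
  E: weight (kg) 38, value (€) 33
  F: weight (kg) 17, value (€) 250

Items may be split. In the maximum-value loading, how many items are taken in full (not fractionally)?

4

Sort by value per unit weight and fill in that order.
Ratios (sorted): D 41.43, F 14.71, B 13.39, C 4.00, A 3.87, E 0.87
take D (7 @ 290); take F (17 @ 250); take B (18 @ 241); take C (10 @ 40); take 1/39 of A → 3.87. Capacity used 53/53.
4 item(s) taken whole; one partial (take 1/39 of A).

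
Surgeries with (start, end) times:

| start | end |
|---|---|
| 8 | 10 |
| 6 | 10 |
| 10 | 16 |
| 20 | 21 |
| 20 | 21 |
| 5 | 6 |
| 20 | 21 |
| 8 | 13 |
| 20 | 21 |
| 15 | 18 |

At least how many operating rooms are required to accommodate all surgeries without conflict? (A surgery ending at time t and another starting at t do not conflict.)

The answer is the maximum number of intervals overlapping at any instant.
starts: [5, 6, 8, 8, 10, 15, 20, 20, 20, 20]
ends:   [6, 10, 10, 13, 16, 18, 21, 21, 21, 21]
s5→1 e6→0 s6→1 s8→2 s8→3 e10→2 e10→1 s10→2 e13→1 s15→2 e16→1 e18→0 s20→1 s20→2 s20→3 s20→4  — peak 4.

4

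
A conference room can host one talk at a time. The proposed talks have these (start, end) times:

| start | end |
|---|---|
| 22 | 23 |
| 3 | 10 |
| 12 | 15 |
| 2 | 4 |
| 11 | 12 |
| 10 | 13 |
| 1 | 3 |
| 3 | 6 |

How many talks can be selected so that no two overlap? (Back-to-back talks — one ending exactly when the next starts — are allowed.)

Greedy by earliest finish: after sorting by end time, pick each interval compatible with the last pick.
Sorted by end: (1,3)  (2,4)  (3,6)  (3,10)  (11,12)  (10,13)  (12,15)  (22,23)
take (1,3); skip (2,4); take (3,6); take (11,12); skip (10,13); take (12,15); take (22,23).
Selected 5 talks.

5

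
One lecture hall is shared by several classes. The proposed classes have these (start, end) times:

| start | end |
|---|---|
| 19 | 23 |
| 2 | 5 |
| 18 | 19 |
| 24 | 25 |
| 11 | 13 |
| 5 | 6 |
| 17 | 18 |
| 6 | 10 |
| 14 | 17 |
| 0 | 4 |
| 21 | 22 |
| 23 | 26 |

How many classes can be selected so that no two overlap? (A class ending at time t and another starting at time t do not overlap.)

9

Order by finish time; keep every interval that doesn't clash with the previous kept one.
By end time: (0,4), (2,5), (5,6), (6,10), (11,13), (14,17), (17,18), (18,19), (21,22), (19,23), (24,25), (23,26).
Pick (0,4); next start ≥ 4 → (5,6); next start ≥ 6 → (6,10); next start ≥ 10 → (11,13); next start ≥ 13 → (14,17); next start ≥ 17 → (17,18); next start ≥ 18 → (18,19); next start ≥ 19 → (21,22); next start ≥ 22 → (24,25).
Selected 9 classes.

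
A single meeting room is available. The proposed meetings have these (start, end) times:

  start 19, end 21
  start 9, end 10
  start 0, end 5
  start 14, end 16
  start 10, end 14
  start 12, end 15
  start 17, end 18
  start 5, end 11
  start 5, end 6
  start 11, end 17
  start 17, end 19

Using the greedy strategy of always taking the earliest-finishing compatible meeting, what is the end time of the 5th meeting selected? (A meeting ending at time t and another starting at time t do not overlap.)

By end time: (0,5), (5,6), (9,10), (5,11), (10,14), (12,15), (14,16), (11,17), (17,18), (17,19), (19,21).
Pick (0,5); next start ≥ 5 → (5,6); next start ≥ 6 → (9,10); next start ≥ 10 → (10,14); next start ≥ 14 → (14,16); next start ≥ 16 → (17,18); next start ≥ 18 → (19,21).
Selected: (0,5) (5,6) (9,10) (10,14) (14,16) (17,18) (19,21)

16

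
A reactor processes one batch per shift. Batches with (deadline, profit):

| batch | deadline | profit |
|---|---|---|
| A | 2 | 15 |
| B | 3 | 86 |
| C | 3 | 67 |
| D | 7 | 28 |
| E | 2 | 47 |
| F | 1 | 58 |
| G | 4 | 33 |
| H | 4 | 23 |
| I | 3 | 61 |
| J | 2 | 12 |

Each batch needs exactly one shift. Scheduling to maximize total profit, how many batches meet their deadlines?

Sort by profit descending; place each in the latest free slot ≤ its deadline.
By profit: B(d3,86), C(d3,67), I(d3,61), F(d1,58), E(d2,47), G(d4,33), D(d7,28), H(d4,23), A(d2,15), J(d2,12)
B→slot 3; C→slot 2; I→slot 1; F skipped; E skipped; G→slot 4; D→slot 7; H skipped; A skipped; J skipped.
5 of 10 scheduled.

5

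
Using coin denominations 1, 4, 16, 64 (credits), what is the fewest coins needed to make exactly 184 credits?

184 − 2×64→56 − 3×16→8 − 2×4→0
Total coins = 2 + 3 + 2 = 7

7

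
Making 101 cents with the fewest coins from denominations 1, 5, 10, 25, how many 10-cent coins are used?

0

Greedy: take as many of the largest coin as possible, then repeat with the remainder.
101 − 4×25→1 − 1×1→0
Count of 10: 0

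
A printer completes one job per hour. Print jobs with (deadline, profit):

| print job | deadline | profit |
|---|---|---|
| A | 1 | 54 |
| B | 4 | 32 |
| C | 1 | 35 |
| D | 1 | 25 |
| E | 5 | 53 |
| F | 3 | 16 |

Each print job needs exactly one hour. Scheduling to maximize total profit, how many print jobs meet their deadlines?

4

Sort by profit descending; place each in the latest free slot ≤ its deadline.
Profit order: A=54 E=53 C=35 B=32 D=25 F=16
Assign: A→slot 1, E→slot 5, C skipped, B→slot 4, D skipped, F→slot 3.
Slots: [1:A] [3:F] [4:B] [5:E]
4 of 6 scheduled.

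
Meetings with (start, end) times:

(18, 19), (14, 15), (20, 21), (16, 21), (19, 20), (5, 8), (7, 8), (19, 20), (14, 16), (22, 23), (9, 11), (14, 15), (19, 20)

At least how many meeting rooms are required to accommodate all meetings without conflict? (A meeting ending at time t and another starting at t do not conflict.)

4

starts: [5, 7, 9, 14, 14, 14, 16, 18, 19, 19, 19, 20, 22]
ends:   [8, 8, 11, 15, 15, 16, 19, 20, 20, 20, 21, 21, 23]
s5→1 s7→2 e8→1 e8→0 s9→1 e11→0 s14→1 s14→2 s14→3 e15→2 e15→1 e16→0 s16→1 s18→2 e19→1 s19→2 s19→3 s19→4  — peak 4.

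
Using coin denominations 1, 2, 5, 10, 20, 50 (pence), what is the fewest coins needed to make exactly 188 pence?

8

188 = 3×50 + 1×20 + 1×10 + 1×5 + 1×2 + 1×1
Total coins = 3 + 1 + 1 + 1 + 1 + 1 = 8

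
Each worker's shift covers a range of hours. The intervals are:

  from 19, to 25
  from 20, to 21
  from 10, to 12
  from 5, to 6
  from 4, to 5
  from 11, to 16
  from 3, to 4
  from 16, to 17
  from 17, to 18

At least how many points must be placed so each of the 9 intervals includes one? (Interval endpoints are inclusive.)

By right end: [3,4]  [4,5]  [5,6]  [10,12]  [11,16]  [16,17]  [17,18]  [20,21]  [19,25]
[3,4] uncovered → point at 4; [5,6] uncovered → point at 6; [10,12] uncovered → point at 12; [16,17] uncovered → point at 17; [20,21] uncovered → point at 21.
Points: 4, 6, 12, 17, 21 (5 total).

5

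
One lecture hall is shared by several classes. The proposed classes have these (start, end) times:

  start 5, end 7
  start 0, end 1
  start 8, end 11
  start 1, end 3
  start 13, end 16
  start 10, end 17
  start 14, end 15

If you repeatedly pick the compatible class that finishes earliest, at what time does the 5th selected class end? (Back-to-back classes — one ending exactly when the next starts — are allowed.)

Order by finish time; keep every interval that doesn't clash with the previous kept one.
By end time: (0,1), (1,3), (5,7), (8,11), (14,15), (13,16), (10,17).
Pick (0,1); next start ≥ 1 → (1,3); next start ≥ 3 → (5,7); next start ≥ 7 → (8,11); next start ≥ 11 → (14,15).
Selected: (0,1) (1,3) (5,7) (8,11) (14,15)

15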